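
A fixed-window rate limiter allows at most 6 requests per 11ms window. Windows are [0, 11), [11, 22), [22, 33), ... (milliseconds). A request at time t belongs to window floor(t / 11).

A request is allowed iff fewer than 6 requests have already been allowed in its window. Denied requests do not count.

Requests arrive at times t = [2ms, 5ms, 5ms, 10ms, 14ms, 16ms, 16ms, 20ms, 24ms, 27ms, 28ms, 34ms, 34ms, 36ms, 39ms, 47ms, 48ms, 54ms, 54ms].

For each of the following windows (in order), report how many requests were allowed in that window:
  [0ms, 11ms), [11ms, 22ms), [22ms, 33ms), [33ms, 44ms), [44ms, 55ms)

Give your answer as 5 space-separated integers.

Processing requests:
  req#1 t=2ms (window 0): ALLOW
  req#2 t=5ms (window 0): ALLOW
  req#3 t=5ms (window 0): ALLOW
  req#4 t=10ms (window 0): ALLOW
  req#5 t=14ms (window 1): ALLOW
  req#6 t=16ms (window 1): ALLOW
  req#7 t=16ms (window 1): ALLOW
  req#8 t=20ms (window 1): ALLOW
  req#9 t=24ms (window 2): ALLOW
  req#10 t=27ms (window 2): ALLOW
  req#11 t=28ms (window 2): ALLOW
  req#12 t=34ms (window 3): ALLOW
  req#13 t=34ms (window 3): ALLOW
  req#14 t=36ms (window 3): ALLOW
  req#15 t=39ms (window 3): ALLOW
  req#16 t=47ms (window 4): ALLOW
  req#17 t=48ms (window 4): ALLOW
  req#18 t=54ms (window 4): ALLOW
  req#19 t=54ms (window 4): ALLOW

Allowed counts by window: 4 4 3 4 4

Answer: 4 4 3 4 4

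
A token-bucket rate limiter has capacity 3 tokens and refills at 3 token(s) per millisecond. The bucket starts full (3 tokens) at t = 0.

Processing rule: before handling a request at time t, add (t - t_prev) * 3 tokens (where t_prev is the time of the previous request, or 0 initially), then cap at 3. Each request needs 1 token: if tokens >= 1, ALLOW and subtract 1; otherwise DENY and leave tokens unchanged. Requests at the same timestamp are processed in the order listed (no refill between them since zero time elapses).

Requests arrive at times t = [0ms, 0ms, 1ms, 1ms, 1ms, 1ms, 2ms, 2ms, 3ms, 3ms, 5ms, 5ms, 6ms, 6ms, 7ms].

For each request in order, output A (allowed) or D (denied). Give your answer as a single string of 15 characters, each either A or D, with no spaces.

Simulating step by step:
  req#1 t=0ms: ALLOW
  req#2 t=0ms: ALLOW
  req#3 t=1ms: ALLOW
  req#4 t=1ms: ALLOW
  req#5 t=1ms: ALLOW
  req#6 t=1ms: DENY
  req#7 t=2ms: ALLOW
  req#8 t=2ms: ALLOW
  req#9 t=3ms: ALLOW
  req#10 t=3ms: ALLOW
  req#11 t=5ms: ALLOW
  req#12 t=5ms: ALLOW
  req#13 t=6ms: ALLOW
  req#14 t=6ms: ALLOW
  req#15 t=7ms: ALLOW

Answer: AAAAADAAAAAAAAA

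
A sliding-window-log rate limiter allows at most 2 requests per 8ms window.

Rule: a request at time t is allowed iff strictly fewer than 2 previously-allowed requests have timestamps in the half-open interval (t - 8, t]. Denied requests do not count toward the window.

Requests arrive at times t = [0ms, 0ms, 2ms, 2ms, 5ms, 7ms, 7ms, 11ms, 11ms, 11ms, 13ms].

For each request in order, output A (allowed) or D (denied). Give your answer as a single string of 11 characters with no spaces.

Answer: AADDDDDAADD

Derivation:
Tracking allowed requests in the window:
  req#1 t=0ms: ALLOW
  req#2 t=0ms: ALLOW
  req#3 t=2ms: DENY
  req#4 t=2ms: DENY
  req#5 t=5ms: DENY
  req#6 t=7ms: DENY
  req#7 t=7ms: DENY
  req#8 t=11ms: ALLOW
  req#9 t=11ms: ALLOW
  req#10 t=11ms: DENY
  req#11 t=13ms: DENY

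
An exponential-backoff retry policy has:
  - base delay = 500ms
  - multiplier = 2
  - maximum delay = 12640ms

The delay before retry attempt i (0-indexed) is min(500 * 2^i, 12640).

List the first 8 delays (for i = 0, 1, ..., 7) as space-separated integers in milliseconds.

Computing each delay:
  i=0: min(500*2^0, 12640) = 500
  i=1: min(500*2^1, 12640) = 1000
  i=2: min(500*2^2, 12640) = 2000
  i=3: min(500*2^3, 12640) = 4000
  i=4: min(500*2^4, 12640) = 8000
  i=5: min(500*2^5, 12640) = 12640
  i=6: min(500*2^6, 12640) = 12640
  i=7: min(500*2^7, 12640) = 12640

Answer: 500 1000 2000 4000 8000 12640 12640 12640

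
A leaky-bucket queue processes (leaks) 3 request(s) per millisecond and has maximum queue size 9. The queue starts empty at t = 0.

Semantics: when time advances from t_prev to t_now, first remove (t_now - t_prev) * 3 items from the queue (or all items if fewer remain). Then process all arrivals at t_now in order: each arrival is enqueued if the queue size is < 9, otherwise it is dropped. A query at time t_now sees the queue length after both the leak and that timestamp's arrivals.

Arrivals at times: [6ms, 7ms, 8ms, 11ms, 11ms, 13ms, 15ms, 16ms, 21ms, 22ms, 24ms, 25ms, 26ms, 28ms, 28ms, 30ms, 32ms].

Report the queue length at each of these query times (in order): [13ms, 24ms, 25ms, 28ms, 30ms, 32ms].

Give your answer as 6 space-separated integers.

Answer: 1 1 1 2 1 1

Derivation:
Queue lengths at query times:
  query t=13ms: backlog = 1
  query t=24ms: backlog = 1
  query t=25ms: backlog = 1
  query t=28ms: backlog = 2
  query t=30ms: backlog = 1
  query t=32ms: backlog = 1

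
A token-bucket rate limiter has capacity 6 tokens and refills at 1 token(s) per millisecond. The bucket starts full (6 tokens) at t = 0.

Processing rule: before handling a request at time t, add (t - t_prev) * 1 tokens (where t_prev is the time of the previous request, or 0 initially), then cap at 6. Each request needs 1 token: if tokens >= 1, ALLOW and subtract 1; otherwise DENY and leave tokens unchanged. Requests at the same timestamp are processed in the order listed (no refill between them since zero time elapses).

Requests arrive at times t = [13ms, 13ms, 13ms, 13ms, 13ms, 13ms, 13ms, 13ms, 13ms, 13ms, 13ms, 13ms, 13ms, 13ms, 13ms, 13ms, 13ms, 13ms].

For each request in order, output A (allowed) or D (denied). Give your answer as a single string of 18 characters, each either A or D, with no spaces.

Answer: AAAAAADDDDDDDDDDDD

Derivation:
Simulating step by step:
  req#1 t=13ms: ALLOW
  req#2 t=13ms: ALLOW
  req#3 t=13ms: ALLOW
  req#4 t=13ms: ALLOW
  req#5 t=13ms: ALLOW
  req#6 t=13ms: ALLOW
  req#7 t=13ms: DENY
  req#8 t=13ms: DENY
  req#9 t=13ms: DENY
  req#10 t=13ms: DENY
  req#11 t=13ms: DENY
  req#12 t=13ms: DENY
  req#13 t=13ms: DENY
  req#14 t=13ms: DENY
  req#15 t=13ms: DENY
  req#16 t=13ms: DENY
  req#17 t=13ms: DENY
  req#18 t=13ms: DENY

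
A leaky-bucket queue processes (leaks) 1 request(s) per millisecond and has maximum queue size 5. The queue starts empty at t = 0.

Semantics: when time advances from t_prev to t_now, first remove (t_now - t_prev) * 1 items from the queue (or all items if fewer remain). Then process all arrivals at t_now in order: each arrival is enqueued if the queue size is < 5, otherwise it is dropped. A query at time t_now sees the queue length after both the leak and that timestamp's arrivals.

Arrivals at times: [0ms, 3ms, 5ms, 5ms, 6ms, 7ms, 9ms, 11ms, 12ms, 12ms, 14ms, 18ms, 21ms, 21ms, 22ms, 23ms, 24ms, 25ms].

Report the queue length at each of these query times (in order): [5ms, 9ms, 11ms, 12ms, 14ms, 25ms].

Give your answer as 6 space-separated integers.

Queue lengths at query times:
  query t=5ms: backlog = 2
  query t=9ms: backlog = 1
  query t=11ms: backlog = 1
  query t=12ms: backlog = 2
  query t=14ms: backlog = 1
  query t=25ms: backlog = 2

Answer: 2 1 1 2 1 2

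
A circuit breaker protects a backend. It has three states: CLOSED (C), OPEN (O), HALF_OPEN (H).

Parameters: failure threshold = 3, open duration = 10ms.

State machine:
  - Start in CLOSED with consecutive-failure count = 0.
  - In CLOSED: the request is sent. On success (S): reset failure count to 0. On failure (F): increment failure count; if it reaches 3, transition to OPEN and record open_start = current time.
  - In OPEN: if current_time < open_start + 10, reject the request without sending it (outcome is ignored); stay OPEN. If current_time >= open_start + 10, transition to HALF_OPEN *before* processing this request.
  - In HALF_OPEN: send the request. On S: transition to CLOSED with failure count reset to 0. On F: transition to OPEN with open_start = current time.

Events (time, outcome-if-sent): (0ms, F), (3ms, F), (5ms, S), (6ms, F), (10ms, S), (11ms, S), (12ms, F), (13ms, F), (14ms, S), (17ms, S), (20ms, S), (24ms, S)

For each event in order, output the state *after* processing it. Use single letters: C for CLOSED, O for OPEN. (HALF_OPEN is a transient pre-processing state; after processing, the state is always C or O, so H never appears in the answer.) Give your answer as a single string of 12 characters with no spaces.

State after each event:
  event#1 t=0ms outcome=F: state=CLOSED
  event#2 t=3ms outcome=F: state=CLOSED
  event#3 t=5ms outcome=S: state=CLOSED
  event#4 t=6ms outcome=F: state=CLOSED
  event#5 t=10ms outcome=S: state=CLOSED
  event#6 t=11ms outcome=S: state=CLOSED
  event#7 t=12ms outcome=F: state=CLOSED
  event#8 t=13ms outcome=F: state=CLOSED
  event#9 t=14ms outcome=S: state=CLOSED
  event#10 t=17ms outcome=S: state=CLOSED
  event#11 t=20ms outcome=S: state=CLOSED
  event#12 t=24ms outcome=S: state=CLOSED

Answer: CCCCCCCCCCCC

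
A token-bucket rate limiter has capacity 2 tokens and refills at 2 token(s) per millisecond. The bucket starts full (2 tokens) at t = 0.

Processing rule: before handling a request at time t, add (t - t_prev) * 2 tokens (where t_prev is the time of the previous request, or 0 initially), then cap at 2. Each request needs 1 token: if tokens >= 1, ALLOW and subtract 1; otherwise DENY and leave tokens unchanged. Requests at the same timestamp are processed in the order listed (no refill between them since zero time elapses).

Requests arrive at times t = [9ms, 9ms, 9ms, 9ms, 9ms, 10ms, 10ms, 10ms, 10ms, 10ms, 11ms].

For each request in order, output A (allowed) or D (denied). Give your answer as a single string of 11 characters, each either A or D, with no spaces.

Simulating step by step:
  req#1 t=9ms: ALLOW
  req#2 t=9ms: ALLOW
  req#3 t=9ms: DENY
  req#4 t=9ms: DENY
  req#5 t=9ms: DENY
  req#6 t=10ms: ALLOW
  req#7 t=10ms: ALLOW
  req#8 t=10ms: DENY
  req#9 t=10ms: DENY
  req#10 t=10ms: DENY
  req#11 t=11ms: ALLOW

Answer: AADDDAADDDA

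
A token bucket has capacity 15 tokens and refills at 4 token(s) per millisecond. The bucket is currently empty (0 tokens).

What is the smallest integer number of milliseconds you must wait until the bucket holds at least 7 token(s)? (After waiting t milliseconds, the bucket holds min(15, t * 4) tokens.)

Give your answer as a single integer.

Answer: 2

Derivation:
Need t * 4 >= 7, so t >= 7/4.
Smallest integer t = ceil(7/4) = 2.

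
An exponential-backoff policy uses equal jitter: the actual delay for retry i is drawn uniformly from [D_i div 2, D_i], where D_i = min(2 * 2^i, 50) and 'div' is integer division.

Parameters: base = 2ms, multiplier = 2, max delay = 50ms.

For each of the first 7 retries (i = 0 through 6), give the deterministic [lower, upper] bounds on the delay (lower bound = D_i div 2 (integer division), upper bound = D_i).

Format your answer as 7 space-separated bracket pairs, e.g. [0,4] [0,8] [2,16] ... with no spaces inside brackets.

Answer: [1,2] [2,4] [4,8] [8,16] [16,32] [25,50] [25,50]

Derivation:
Computing bounds per retry:
  i=0: D_i=min(2*2^0,50)=2, bounds=[1,2]
  i=1: D_i=min(2*2^1,50)=4, bounds=[2,4]
  i=2: D_i=min(2*2^2,50)=8, bounds=[4,8]
  i=3: D_i=min(2*2^3,50)=16, bounds=[8,16]
  i=4: D_i=min(2*2^4,50)=32, bounds=[16,32]
  i=5: D_i=min(2*2^5,50)=50, bounds=[25,50]
  i=6: D_i=min(2*2^6,50)=50, bounds=[25,50]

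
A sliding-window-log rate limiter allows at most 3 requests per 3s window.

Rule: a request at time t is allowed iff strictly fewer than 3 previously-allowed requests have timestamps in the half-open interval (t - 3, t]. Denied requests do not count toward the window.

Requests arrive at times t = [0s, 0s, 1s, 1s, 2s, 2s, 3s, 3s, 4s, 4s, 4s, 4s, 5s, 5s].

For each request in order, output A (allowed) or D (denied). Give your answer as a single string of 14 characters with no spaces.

Answer: AAADDDAAADDDDD

Derivation:
Tracking allowed requests in the window:
  req#1 t=0s: ALLOW
  req#2 t=0s: ALLOW
  req#3 t=1s: ALLOW
  req#4 t=1s: DENY
  req#5 t=2s: DENY
  req#6 t=2s: DENY
  req#7 t=3s: ALLOW
  req#8 t=3s: ALLOW
  req#9 t=4s: ALLOW
  req#10 t=4s: DENY
  req#11 t=4s: DENY
  req#12 t=4s: DENY
  req#13 t=5s: DENY
  req#14 t=5s: DENY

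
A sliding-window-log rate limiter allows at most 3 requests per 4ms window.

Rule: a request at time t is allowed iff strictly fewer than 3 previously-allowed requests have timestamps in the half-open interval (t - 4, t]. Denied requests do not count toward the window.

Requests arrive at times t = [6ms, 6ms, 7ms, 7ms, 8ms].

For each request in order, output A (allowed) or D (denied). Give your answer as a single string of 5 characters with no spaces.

Tracking allowed requests in the window:
  req#1 t=6ms: ALLOW
  req#2 t=6ms: ALLOW
  req#3 t=7ms: ALLOW
  req#4 t=7ms: DENY
  req#5 t=8ms: DENY

Answer: AAADD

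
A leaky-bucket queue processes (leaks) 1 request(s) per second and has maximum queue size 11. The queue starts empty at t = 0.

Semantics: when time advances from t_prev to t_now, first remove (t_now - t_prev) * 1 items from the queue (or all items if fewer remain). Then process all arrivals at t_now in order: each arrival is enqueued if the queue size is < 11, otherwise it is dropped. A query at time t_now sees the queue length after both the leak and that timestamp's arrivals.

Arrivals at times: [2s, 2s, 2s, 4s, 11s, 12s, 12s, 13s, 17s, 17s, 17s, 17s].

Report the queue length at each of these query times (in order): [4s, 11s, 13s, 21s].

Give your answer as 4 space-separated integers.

Answer: 2 1 2 0

Derivation:
Queue lengths at query times:
  query t=4s: backlog = 2
  query t=11s: backlog = 1
  query t=13s: backlog = 2
  query t=21s: backlog = 0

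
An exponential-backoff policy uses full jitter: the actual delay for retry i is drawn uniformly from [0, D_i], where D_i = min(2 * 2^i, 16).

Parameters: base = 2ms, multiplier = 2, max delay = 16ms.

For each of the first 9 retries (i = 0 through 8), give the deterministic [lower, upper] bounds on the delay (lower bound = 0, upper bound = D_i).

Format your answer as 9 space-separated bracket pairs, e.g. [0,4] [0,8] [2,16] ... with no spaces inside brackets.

Computing bounds per retry:
  i=0: D_i=min(2*2^0,16)=2, bounds=[0,2]
  i=1: D_i=min(2*2^1,16)=4, bounds=[0,4]
  i=2: D_i=min(2*2^2,16)=8, bounds=[0,8]
  i=3: D_i=min(2*2^3,16)=16, bounds=[0,16]
  i=4: D_i=min(2*2^4,16)=16, bounds=[0,16]
  i=5: D_i=min(2*2^5,16)=16, bounds=[0,16]
  i=6: D_i=min(2*2^6,16)=16, bounds=[0,16]
  i=7: D_i=min(2*2^7,16)=16, bounds=[0,16]
  i=8: D_i=min(2*2^8,16)=16, bounds=[0,16]

Answer: [0,2] [0,4] [0,8] [0,16] [0,16] [0,16] [0,16] [0,16] [0,16]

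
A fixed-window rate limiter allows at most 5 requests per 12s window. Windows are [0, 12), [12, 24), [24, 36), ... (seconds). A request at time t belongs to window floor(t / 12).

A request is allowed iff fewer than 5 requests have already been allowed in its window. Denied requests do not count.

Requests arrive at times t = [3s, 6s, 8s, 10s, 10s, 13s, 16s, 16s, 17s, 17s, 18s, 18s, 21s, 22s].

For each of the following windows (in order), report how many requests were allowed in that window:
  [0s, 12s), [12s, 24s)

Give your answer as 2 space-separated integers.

Processing requests:
  req#1 t=3s (window 0): ALLOW
  req#2 t=6s (window 0): ALLOW
  req#3 t=8s (window 0): ALLOW
  req#4 t=10s (window 0): ALLOW
  req#5 t=10s (window 0): ALLOW
  req#6 t=13s (window 1): ALLOW
  req#7 t=16s (window 1): ALLOW
  req#8 t=16s (window 1): ALLOW
  req#9 t=17s (window 1): ALLOW
  req#10 t=17s (window 1): ALLOW
  req#11 t=18s (window 1): DENY
  req#12 t=18s (window 1): DENY
  req#13 t=21s (window 1): DENY
  req#14 t=22s (window 1): DENY

Allowed counts by window: 5 5

Answer: 5 5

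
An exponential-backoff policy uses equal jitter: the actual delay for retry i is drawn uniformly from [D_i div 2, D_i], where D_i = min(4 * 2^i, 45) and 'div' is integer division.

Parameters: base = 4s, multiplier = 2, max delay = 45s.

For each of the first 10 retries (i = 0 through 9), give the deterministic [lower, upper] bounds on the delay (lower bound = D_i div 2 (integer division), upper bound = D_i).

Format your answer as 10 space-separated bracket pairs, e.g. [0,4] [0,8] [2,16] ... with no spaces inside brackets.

Answer: [2,4] [4,8] [8,16] [16,32] [22,45] [22,45] [22,45] [22,45] [22,45] [22,45]

Derivation:
Computing bounds per retry:
  i=0: D_i=min(4*2^0,45)=4, bounds=[2,4]
  i=1: D_i=min(4*2^1,45)=8, bounds=[4,8]
  i=2: D_i=min(4*2^2,45)=16, bounds=[8,16]
  i=3: D_i=min(4*2^3,45)=32, bounds=[16,32]
  i=4: D_i=min(4*2^4,45)=45, bounds=[22,45]
  i=5: D_i=min(4*2^5,45)=45, bounds=[22,45]
  i=6: D_i=min(4*2^6,45)=45, bounds=[22,45]
  i=7: D_i=min(4*2^7,45)=45, bounds=[22,45]
  i=8: D_i=min(4*2^8,45)=45, bounds=[22,45]
  i=9: D_i=min(4*2^9,45)=45, bounds=[22,45]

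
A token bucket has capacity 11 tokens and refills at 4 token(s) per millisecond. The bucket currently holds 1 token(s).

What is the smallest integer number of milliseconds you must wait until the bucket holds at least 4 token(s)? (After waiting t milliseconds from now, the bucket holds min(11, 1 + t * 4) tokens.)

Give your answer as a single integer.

Answer: 1

Derivation:
Need 1 + t * 4 >= 4, so t >= 3/4.
Smallest integer t = ceil(3/4) = 1.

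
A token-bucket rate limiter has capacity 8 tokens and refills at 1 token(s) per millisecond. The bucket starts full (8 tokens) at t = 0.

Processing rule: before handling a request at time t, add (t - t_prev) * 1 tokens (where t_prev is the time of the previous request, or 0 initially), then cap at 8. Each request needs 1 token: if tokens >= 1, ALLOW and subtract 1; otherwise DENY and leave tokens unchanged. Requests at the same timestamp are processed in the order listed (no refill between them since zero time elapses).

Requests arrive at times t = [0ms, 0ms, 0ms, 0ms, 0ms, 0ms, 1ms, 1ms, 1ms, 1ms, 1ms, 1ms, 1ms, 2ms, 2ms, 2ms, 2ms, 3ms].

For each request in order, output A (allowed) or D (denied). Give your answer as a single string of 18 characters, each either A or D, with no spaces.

Answer: AAAAAAAAADDDDADDDA

Derivation:
Simulating step by step:
  req#1 t=0ms: ALLOW
  req#2 t=0ms: ALLOW
  req#3 t=0ms: ALLOW
  req#4 t=0ms: ALLOW
  req#5 t=0ms: ALLOW
  req#6 t=0ms: ALLOW
  req#7 t=1ms: ALLOW
  req#8 t=1ms: ALLOW
  req#9 t=1ms: ALLOW
  req#10 t=1ms: DENY
  req#11 t=1ms: DENY
  req#12 t=1ms: DENY
  req#13 t=1ms: DENY
  req#14 t=2ms: ALLOW
  req#15 t=2ms: DENY
  req#16 t=2ms: DENY
  req#17 t=2ms: DENY
  req#18 t=3ms: ALLOW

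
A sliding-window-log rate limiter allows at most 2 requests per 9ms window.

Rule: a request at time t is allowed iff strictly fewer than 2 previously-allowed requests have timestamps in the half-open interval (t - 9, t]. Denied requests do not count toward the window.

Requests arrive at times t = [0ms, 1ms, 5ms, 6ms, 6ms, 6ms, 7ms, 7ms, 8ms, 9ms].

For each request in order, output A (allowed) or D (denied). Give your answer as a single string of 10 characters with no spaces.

Answer: AADDDDDDDA

Derivation:
Tracking allowed requests in the window:
  req#1 t=0ms: ALLOW
  req#2 t=1ms: ALLOW
  req#3 t=5ms: DENY
  req#4 t=6ms: DENY
  req#5 t=6ms: DENY
  req#6 t=6ms: DENY
  req#7 t=7ms: DENY
  req#8 t=7ms: DENY
  req#9 t=8ms: DENY
  req#10 t=9ms: ALLOW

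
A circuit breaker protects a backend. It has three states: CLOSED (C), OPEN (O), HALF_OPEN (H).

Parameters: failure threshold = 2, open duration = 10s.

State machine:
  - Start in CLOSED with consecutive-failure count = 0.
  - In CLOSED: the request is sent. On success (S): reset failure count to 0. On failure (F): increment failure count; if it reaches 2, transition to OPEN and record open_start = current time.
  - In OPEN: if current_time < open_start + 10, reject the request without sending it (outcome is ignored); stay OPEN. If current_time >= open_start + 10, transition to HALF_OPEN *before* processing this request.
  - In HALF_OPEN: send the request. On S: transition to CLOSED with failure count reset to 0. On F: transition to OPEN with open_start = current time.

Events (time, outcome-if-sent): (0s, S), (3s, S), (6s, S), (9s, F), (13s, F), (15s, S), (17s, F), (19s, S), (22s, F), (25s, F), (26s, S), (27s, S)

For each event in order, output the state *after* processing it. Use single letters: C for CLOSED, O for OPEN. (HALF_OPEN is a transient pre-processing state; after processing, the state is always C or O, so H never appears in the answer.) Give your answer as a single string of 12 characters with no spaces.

Answer: CCCCOOOOOOOO

Derivation:
State after each event:
  event#1 t=0s outcome=S: state=CLOSED
  event#2 t=3s outcome=S: state=CLOSED
  event#3 t=6s outcome=S: state=CLOSED
  event#4 t=9s outcome=F: state=CLOSED
  event#5 t=13s outcome=F: state=OPEN
  event#6 t=15s outcome=S: state=OPEN
  event#7 t=17s outcome=F: state=OPEN
  event#8 t=19s outcome=S: state=OPEN
  event#9 t=22s outcome=F: state=OPEN
  event#10 t=25s outcome=F: state=OPEN
  event#11 t=26s outcome=S: state=OPEN
  event#12 t=27s outcome=S: state=OPEN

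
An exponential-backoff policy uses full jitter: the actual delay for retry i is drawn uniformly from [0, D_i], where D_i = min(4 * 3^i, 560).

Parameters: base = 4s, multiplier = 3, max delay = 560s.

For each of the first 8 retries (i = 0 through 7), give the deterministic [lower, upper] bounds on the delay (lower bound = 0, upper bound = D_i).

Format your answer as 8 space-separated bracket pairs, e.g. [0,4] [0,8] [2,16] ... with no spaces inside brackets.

Answer: [0,4] [0,12] [0,36] [0,108] [0,324] [0,560] [0,560] [0,560]

Derivation:
Computing bounds per retry:
  i=0: D_i=min(4*3^0,560)=4, bounds=[0,4]
  i=1: D_i=min(4*3^1,560)=12, bounds=[0,12]
  i=2: D_i=min(4*3^2,560)=36, bounds=[0,36]
  i=3: D_i=min(4*3^3,560)=108, bounds=[0,108]
  i=4: D_i=min(4*3^4,560)=324, bounds=[0,324]
  i=5: D_i=min(4*3^5,560)=560, bounds=[0,560]
  i=6: D_i=min(4*3^6,560)=560, bounds=[0,560]
  i=7: D_i=min(4*3^7,560)=560, bounds=[0,560]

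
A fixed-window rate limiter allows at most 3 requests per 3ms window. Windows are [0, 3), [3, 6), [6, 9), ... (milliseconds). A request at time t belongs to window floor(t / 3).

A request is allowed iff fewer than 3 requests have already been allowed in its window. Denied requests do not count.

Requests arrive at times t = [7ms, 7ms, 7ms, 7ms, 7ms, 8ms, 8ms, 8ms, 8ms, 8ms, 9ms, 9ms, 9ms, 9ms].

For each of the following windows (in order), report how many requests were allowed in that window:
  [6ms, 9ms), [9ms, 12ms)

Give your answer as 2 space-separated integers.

Processing requests:
  req#1 t=7ms (window 2): ALLOW
  req#2 t=7ms (window 2): ALLOW
  req#3 t=7ms (window 2): ALLOW
  req#4 t=7ms (window 2): DENY
  req#5 t=7ms (window 2): DENY
  req#6 t=8ms (window 2): DENY
  req#7 t=8ms (window 2): DENY
  req#8 t=8ms (window 2): DENY
  req#9 t=8ms (window 2): DENY
  req#10 t=8ms (window 2): DENY
  req#11 t=9ms (window 3): ALLOW
  req#12 t=9ms (window 3): ALLOW
  req#13 t=9ms (window 3): ALLOW
  req#14 t=9ms (window 3): DENY

Allowed counts by window: 3 3

Answer: 3 3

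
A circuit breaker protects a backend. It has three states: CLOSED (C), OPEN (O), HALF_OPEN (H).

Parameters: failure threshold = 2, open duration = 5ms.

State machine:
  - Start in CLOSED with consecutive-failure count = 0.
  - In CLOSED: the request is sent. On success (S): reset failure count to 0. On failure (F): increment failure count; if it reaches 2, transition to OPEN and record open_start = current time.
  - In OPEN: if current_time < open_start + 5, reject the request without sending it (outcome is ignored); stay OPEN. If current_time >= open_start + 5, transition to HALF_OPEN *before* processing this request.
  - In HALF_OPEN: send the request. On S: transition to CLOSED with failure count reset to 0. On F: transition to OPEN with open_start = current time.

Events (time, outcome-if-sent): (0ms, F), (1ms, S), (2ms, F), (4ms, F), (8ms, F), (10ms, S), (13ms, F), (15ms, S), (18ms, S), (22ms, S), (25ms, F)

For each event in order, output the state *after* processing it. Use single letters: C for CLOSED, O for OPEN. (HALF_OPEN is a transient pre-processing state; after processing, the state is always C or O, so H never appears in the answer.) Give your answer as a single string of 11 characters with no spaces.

State after each event:
  event#1 t=0ms outcome=F: state=CLOSED
  event#2 t=1ms outcome=S: state=CLOSED
  event#3 t=2ms outcome=F: state=CLOSED
  event#4 t=4ms outcome=F: state=OPEN
  event#5 t=8ms outcome=F: state=OPEN
  event#6 t=10ms outcome=S: state=CLOSED
  event#7 t=13ms outcome=F: state=CLOSED
  event#8 t=15ms outcome=S: state=CLOSED
  event#9 t=18ms outcome=S: state=CLOSED
  event#10 t=22ms outcome=S: state=CLOSED
  event#11 t=25ms outcome=F: state=CLOSED

Answer: CCCOOCCCCCC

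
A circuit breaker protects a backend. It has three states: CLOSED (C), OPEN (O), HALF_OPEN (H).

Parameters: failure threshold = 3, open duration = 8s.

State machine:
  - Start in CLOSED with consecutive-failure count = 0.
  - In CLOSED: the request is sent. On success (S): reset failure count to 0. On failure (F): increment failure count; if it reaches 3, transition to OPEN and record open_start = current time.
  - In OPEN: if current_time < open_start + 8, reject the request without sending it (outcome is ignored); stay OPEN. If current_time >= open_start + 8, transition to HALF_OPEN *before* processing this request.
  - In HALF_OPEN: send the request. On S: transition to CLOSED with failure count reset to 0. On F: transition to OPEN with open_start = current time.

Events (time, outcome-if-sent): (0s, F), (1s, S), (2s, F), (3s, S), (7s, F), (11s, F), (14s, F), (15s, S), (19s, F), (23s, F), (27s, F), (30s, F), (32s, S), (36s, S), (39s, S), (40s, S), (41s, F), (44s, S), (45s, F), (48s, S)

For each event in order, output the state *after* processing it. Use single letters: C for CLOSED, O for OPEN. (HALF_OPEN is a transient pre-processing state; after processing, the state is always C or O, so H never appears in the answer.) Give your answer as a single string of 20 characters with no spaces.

State after each event:
  event#1 t=0s outcome=F: state=CLOSED
  event#2 t=1s outcome=S: state=CLOSED
  event#3 t=2s outcome=F: state=CLOSED
  event#4 t=3s outcome=S: state=CLOSED
  event#5 t=7s outcome=F: state=CLOSED
  event#6 t=11s outcome=F: state=CLOSED
  event#7 t=14s outcome=F: state=OPEN
  event#8 t=15s outcome=S: state=OPEN
  event#9 t=19s outcome=F: state=OPEN
  event#10 t=23s outcome=F: state=OPEN
  event#11 t=27s outcome=F: state=OPEN
  event#12 t=30s outcome=F: state=OPEN
  event#13 t=32s outcome=S: state=CLOSED
  event#14 t=36s outcome=S: state=CLOSED
  event#15 t=39s outcome=S: state=CLOSED
  event#16 t=40s outcome=S: state=CLOSED
  event#17 t=41s outcome=F: state=CLOSED
  event#18 t=44s outcome=S: state=CLOSED
  event#19 t=45s outcome=F: state=CLOSED
  event#20 t=48s outcome=S: state=CLOSED

Answer: CCCCCCOOOOOOCCCCCCCC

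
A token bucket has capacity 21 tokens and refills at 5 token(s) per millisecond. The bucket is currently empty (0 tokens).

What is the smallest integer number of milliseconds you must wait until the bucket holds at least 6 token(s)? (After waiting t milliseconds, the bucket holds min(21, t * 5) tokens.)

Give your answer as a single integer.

Answer: 2

Derivation:
Need t * 5 >= 6, so t >= 6/5.
Smallest integer t = ceil(6/5) = 2.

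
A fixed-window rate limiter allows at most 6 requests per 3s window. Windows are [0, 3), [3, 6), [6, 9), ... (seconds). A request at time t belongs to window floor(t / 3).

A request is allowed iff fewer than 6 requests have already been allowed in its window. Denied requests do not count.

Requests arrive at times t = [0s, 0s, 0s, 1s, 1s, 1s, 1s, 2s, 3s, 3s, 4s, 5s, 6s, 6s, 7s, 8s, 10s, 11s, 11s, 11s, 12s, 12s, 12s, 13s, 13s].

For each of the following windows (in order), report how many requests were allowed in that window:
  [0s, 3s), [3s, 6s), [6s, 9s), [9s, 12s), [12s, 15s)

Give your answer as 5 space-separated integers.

Answer: 6 4 4 4 5

Derivation:
Processing requests:
  req#1 t=0s (window 0): ALLOW
  req#2 t=0s (window 0): ALLOW
  req#3 t=0s (window 0): ALLOW
  req#4 t=1s (window 0): ALLOW
  req#5 t=1s (window 0): ALLOW
  req#6 t=1s (window 0): ALLOW
  req#7 t=1s (window 0): DENY
  req#8 t=2s (window 0): DENY
  req#9 t=3s (window 1): ALLOW
  req#10 t=3s (window 1): ALLOW
  req#11 t=4s (window 1): ALLOW
  req#12 t=5s (window 1): ALLOW
  req#13 t=6s (window 2): ALLOW
  req#14 t=6s (window 2): ALLOW
  req#15 t=7s (window 2): ALLOW
  req#16 t=8s (window 2): ALLOW
  req#17 t=10s (window 3): ALLOW
  req#18 t=11s (window 3): ALLOW
  req#19 t=11s (window 3): ALLOW
  req#20 t=11s (window 3): ALLOW
  req#21 t=12s (window 4): ALLOW
  req#22 t=12s (window 4): ALLOW
  req#23 t=12s (window 4): ALLOW
  req#24 t=13s (window 4): ALLOW
  req#25 t=13s (window 4): ALLOW

Allowed counts by window: 6 4 4 4 5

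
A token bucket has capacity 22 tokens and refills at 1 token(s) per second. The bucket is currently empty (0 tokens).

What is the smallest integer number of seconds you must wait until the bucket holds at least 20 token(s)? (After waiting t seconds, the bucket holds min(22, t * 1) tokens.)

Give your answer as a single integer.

Answer: 20

Derivation:
Need t * 1 >= 20, so t >= 20/1.
Smallest integer t = ceil(20/1) = 20.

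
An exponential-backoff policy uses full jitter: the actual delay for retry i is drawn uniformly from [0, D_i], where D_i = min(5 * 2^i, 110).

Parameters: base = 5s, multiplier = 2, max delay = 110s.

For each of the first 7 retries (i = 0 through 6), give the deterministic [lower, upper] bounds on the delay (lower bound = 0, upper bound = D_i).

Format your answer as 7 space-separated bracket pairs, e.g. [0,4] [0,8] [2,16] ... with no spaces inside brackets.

Answer: [0,5] [0,10] [0,20] [0,40] [0,80] [0,110] [0,110]

Derivation:
Computing bounds per retry:
  i=0: D_i=min(5*2^0,110)=5, bounds=[0,5]
  i=1: D_i=min(5*2^1,110)=10, bounds=[0,10]
  i=2: D_i=min(5*2^2,110)=20, bounds=[0,20]
  i=3: D_i=min(5*2^3,110)=40, bounds=[0,40]
  i=4: D_i=min(5*2^4,110)=80, bounds=[0,80]
  i=5: D_i=min(5*2^5,110)=110, bounds=[0,110]
  i=6: D_i=min(5*2^6,110)=110, bounds=[0,110]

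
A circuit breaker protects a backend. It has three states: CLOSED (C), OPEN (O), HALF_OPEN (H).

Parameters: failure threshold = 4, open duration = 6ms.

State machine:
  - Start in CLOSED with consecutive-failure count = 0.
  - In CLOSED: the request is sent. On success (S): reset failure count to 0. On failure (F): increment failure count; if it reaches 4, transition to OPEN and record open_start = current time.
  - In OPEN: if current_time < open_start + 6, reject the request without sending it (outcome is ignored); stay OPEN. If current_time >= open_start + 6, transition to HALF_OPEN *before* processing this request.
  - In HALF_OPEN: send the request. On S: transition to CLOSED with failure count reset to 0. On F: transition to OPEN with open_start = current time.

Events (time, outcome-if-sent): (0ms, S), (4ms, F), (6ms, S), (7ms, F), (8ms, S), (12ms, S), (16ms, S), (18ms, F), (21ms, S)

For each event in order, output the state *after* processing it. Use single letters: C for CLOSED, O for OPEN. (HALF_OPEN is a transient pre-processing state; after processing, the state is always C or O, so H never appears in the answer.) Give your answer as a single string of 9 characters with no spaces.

Answer: CCCCCCCCC

Derivation:
State after each event:
  event#1 t=0ms outcome=S: state=CLOSED
  event#2 t=4ms outcome=F: state=CLOSED
  event#3 t=6ms outcome=S: state=CLOSED
  event#4 t=7ms outcome=F: state=CLOSED
  event#5 t=8ms outcome=S: state=CLOSED
  event#6 t=12ms outcome=S: state=CLOSED
  event#7 t=16ms outcome=S: state=CLOSED
  event#8 t=18ms outcome=F: state=CLOSED
  event#9 t=21ms outcome=S: state=CLOSED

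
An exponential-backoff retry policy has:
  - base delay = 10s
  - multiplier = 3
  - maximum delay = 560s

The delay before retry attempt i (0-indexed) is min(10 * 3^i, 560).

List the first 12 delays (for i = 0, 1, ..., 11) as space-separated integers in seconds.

Computing each delay:
  i=0: min(10*3^0, 560) = 10
  i=1: min(10*3^1, 560) = 30
  i=2: min(10*3^2, 560) = 90
  i=3: min(10*3^3, 560) = 270
  i=4: min(10*3^4, 560) = 560
  i=5: min(10*3^5, 560) = 560
  i=6: min(10*3^6, 560) = 560
  i=7: min(10*3^7, 560) = 560
  i=8: min(10*3^8, 560) = 560
  i=9: min(10*3^9, 560) = 560
  i=10: min(10*3^10, 560) = 560
  i=11: min(10*3^11, 560) = 560

Answer: 10 30 90 270 560 560 560 560 560 560 560 560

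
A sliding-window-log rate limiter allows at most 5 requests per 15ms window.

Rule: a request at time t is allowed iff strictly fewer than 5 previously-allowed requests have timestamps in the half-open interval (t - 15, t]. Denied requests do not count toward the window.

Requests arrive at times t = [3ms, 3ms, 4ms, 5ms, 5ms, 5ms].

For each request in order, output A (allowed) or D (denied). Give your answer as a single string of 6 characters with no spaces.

Answer: AAAAAD

Derivation:
Tracking allowed requests in the window:
  req#1 t=3ms: ALLOW
  req#2 t=3ms: ALLOW
  req#3 t=4ms: ALLOW
  req#4 t=5ms: ALLOW
  req#5 t=5ms: ALLOW
  req#6 t=5ms: DENY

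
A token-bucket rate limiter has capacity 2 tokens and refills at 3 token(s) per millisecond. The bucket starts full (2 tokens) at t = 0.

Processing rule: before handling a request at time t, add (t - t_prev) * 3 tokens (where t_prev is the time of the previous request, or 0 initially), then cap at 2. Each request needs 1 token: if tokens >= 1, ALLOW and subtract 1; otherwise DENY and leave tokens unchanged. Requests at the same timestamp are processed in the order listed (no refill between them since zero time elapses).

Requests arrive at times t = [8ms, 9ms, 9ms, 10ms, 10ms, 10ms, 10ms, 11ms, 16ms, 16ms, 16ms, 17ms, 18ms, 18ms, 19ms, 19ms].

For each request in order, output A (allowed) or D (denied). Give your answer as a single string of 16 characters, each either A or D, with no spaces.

Answer: AAAAADDAAADAAAAA

Derivation:
Simulating step by step:
  req#1 t=8ms: ALLOW
  req#2 t=9ms: ALLOW
  req#3 t=9ms: ALLOW
  req#4 t=10ms: ALLOW
  req#5 t=10ms: ALLOW
  req#6 t=10ms: DENY
  req#7 t=10ms: DENY
  req#8 t=11ms: ALLOW
  req#9 t=16ms: ALLOW
  req#10 t=16ms: ALLOW
  req#11 t=16ms: DENY
  req#12 t=17ms: ALLOW
  req#13 t=18ms: ALLOW
  req#14 t=18ms: ALLOW
  req#15 t=19ms: ALLOW
  req#16 t=19ms: ALLOW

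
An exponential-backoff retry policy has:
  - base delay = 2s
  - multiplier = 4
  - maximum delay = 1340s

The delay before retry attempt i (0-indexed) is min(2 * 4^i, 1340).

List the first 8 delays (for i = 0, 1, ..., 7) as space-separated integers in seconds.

Answer: 2 8 32 128 512 1340 1340 1340

Derivation:
Computing each delay:
  i=0: min(2*4^0, 1340) = 2
  i=1: min(2*4^1, 1340) = 8
  i=2: min(2*4^2, 1340) = 32
  i=3: min(2*4^3, 1340) = 128
  i=4: min(2*4^4, 1340) = 512
  i=5: min(2*4^5, 1340) = 1340
  i=6: min(2*4^6, 1340) = 1340
  i=7: min(2*4^7, 1340) = 1340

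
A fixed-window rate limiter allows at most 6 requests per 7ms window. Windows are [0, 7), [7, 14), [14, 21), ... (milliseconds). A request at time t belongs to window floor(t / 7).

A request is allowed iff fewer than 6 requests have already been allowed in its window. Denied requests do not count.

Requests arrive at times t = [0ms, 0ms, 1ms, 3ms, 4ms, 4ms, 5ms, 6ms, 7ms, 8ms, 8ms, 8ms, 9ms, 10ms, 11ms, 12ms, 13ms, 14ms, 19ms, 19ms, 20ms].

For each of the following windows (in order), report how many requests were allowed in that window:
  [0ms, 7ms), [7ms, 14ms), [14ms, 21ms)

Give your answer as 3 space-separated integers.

Answer: 6 6 4

Derivation:
Processing requests:
  req#1 t=0ms (window 0): ALLOW
  req#2 t=0ms (window 0): ALLOW
  req#3 t=1ms (window 0): ALLOW
  req#4 t=3ms (window 0): ALLOW
  req#5 t=4ms (window 0): ALLOW
  req#6 t=4ms (window 0): ALLOW
  req#7 t=5ms (window 0): DENY
  req#8 t=6ms (window 0): DENY
  req#9 t=7ms (window 1): ALLOW
  req#10 t=8ms (window 1): ALLOW
  req#11 t=8ms (window 1): ALLOW
  req#12 t=8ms (window 1): ALLOW
  req#13 t=9ms (window 1): ALLOW
  req#14 t=10ms (window 1): ALLOW
  req#15 t=11ms (window 1): DENY
  req#16 t=12ms (window 1): DENY
  req#17 t=13ms (window 1): DENY
  req#18 t=14ms (window 2): ALLOW
  req#19 t=19ms (window 2): ALLOW
  req#20 t=19ms (window 2): ALLOW
  req#21 t=20ms (window 2): ALLOW

Allowed counts by window: 6 6 4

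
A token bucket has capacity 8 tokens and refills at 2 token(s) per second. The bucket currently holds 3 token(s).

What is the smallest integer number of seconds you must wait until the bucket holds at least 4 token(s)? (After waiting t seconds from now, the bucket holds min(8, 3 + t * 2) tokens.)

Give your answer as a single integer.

Answer: 1

Derivation:
Need 3 + t * 2 >= 4, so t >= 1/2.
Smallest integer t = ceil(1/2) = 1.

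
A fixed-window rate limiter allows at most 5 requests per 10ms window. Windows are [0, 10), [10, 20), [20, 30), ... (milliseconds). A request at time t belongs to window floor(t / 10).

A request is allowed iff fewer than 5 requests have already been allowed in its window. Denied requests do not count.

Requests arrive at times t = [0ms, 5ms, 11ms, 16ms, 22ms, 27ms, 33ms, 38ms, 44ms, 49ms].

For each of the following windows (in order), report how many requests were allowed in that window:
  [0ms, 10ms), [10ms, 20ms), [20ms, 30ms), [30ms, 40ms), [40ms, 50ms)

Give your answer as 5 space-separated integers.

Processing requests:
  req#1 t=0ms (window 0): ALLOW
  req#2 t=5ms (window 0): ALLOW
  req#3 t=11ms (window 1): ALLOW
  req#4 t=16ms (window 1): ALLOW
  req#5 t=22ms (window 2): ALLOW
  req#6 t=27ms (window 2): ALLOW
  req#7 t=33ms (window 3): ALLOW
  req#8 t=38ms (window 3): ALLOW
  req#9 t=44ms (window 4): ALLOW
  req#10 t=49ms (window 4): ALLOW

Allowed counts by window: 2 2 2 2 2

Answer: 2 2 2 2 2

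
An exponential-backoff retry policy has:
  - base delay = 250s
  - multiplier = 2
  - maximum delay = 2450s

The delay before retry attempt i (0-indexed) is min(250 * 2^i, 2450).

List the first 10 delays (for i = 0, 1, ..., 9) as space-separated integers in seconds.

Answer: 250 500 1000 2000 2450 2450 2450 2450 2450 2450

Derivation:
Computing each delay:
  i=0: min(250*2^0, 2450) = 250
  i=1: min(250*2^1, 2450) = 500
  i=2: min(250*2^2, 2450) = 1000
  i=3: min(250*2^3, 2450) = 2000
  i=4: min(250*2^4, 2450) = 2450
  i=5: min(250*2^5, 2450) = 2450
  i=6: min(250*2^6, 2450) = 2450
  i=7: min(250*2^7, 2450) = 2450
  i=8: min(250*2^8, 2450) = 2450
  i=9: min(250*2^9, 2450) = 2450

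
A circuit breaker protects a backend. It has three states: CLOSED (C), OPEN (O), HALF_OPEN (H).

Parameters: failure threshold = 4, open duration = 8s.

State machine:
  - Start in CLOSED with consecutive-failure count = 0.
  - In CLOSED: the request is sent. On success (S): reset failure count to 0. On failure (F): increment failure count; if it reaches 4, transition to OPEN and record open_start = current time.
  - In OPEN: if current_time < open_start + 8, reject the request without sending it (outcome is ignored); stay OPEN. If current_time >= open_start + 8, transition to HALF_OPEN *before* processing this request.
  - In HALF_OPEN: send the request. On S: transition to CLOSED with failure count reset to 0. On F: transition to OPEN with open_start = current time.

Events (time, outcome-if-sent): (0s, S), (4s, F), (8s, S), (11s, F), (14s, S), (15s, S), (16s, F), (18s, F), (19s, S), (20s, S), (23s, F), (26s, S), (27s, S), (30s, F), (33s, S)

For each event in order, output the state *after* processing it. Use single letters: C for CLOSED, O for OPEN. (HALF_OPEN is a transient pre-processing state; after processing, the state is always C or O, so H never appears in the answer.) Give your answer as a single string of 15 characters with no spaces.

State after each event:
  event#1 t=0s outcome=S: state=CLOSED
  event#2 t=4s outcome=F: state=CLOSED
  event#3 t=8s outcome=S: state=CLOSED
  event#4 t=11s outcome=F: state=CLOSED
  event#5 t=14s outcome=S: state=CLOSED
  event#6 t=15s outcome=S: state=CLOSED
  event#7 t=16s outcome=F: state=CLOSED
  event#8 t=18s outcome=F: state=CLOSED
  event#9 t=19s outcome=S: state=CLOSED
  event#10 t=20s outcome=S: state=CLOSED
  event#11 t=23s outcome=F: state=CLOSED
  event#12 t=26s outcome=S: state=CLOSED
  event#13 t=27s outcome=S: state=CLOSED
  event#14 t=30s outcome=F: state=CLOSED
  event#15 t=33s outcome=S: state=CLOSED

Answer: CCCCCCCCCCCCCCC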